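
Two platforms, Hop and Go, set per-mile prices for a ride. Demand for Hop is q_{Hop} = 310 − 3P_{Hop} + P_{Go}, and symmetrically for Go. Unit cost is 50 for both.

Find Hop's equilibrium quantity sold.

Hop's profit: π = (P_{Hop} − 50)(310 − 3P_{Hop} + P_{Go}).
∂π/∂P_{Hop} = 460 − 6P_{Hop} + P_{Go} = 0 ⇒ P_{Hop} = 230/3 + (1/6)P_{Go}.
By symmetry P_{Go} = P_{Hop}; substituting into the reaction function, (5/6)P_{Hop} = 230/3 and P_{Hop} = 92.
q_{Hop} = 310 − 3·92 + 92 = 126.

126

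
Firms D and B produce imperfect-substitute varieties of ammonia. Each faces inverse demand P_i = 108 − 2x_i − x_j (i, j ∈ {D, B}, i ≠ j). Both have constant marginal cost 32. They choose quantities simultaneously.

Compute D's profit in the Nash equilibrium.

462.08

Firm D's profit: π = x_D(108 − 2x_D − x_B) − 32x_D.
∂π/∂x_D = 76 − 4x_D − x_B = 0 ⇒ x_D = 19 − 0.25x_B.
By symmetry x_B = x_D; substituting into the reaction function, 1.25x_D = 19 and x_D = 15.2.
P_D = 108 − 2·15.2 − 15.2 = 62.4.
Profit = (62.4 − 32)·15.2 = 462.08.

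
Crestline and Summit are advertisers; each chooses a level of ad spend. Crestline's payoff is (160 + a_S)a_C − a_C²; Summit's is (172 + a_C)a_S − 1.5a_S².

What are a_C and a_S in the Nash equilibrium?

130.4, 100.8

Expanding Crestline's payoff: 160a_C + a_Sa_C − a_C².
∂π/∂a_C = 160 + a_S − 2a_C = 0, so a_C = 80 + 0.5a_S.
Likewise for Summit: a_S = 172/3 + (1/3)a_C.
Plugging a_S into Crestline's best response: a_C = 80 + 0.5(172/3 + (1/3)a_C) ⇒ (5/6)a_C = 326/3, so a_C = 130.4.
Then a_S = 172/3 + (1/3)·130.4 = 100.8.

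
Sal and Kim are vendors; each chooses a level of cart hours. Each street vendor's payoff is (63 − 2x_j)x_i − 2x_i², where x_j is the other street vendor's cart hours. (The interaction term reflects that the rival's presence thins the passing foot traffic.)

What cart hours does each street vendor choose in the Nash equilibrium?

10.5

Sal's payoff is (63 − 2x_K)x_S − 2x_S².
∂π/∂x_S = 63 − 2x_K − 4x_S = 0, so x_S = 15.75 − 0.5x_K.
By symmetry x_K = x_S; substituting into the reaction function, 1.5x_S = 15.75 and x_S = 10.5.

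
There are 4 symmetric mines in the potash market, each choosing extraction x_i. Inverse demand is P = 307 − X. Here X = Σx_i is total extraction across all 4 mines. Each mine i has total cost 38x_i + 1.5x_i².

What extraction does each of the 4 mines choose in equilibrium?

33.625

A representative mine's profit is π_i = x_i(307 − X) − 38x_i − 1.5x_i², with X = x_i + Σ_{j≠i} x_j.
First-order condition: 269 − 5x_i − Σ_{j≠i} x_j = 0.
In a symmetric equilibrium every mine chooses the same x, so Σ_{j≠i} x_j = 3x. The condition becomes 269 − 8x = 0, giving x = 269/8 = 33.625.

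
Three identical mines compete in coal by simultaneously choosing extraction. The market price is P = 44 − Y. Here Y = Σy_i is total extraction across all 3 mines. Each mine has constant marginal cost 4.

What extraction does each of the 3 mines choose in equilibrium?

A representative mine's profit is π_i = y_i(44 − Y) − 4y_i, with Y = y_i + Σ_{j≠i} y_j.
First-order condition: 40 − 2y_i − Σ_{j≠i} y_j = 0.
With identical mines, set every y_j = y: then 40 − 2y − 2y = 0, i.e. y = 40/4 = 10.

10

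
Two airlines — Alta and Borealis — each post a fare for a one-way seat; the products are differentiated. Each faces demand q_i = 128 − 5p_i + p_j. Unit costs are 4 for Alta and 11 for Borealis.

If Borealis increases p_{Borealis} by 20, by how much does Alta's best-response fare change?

2

Alta's profit: π = (p_{Alta} − 4)(128 − 5p_{Alta} + p_{Borealis}).
∂π/∂p_{Alta} = 148 − 10p_{Alta} + p_{Borealis} = 0 ⇒ p_{Alta} = 14.8 + 0.1p_{Borealis}.
The reaction-function slope is 0.1, so a 20-unit rise in p_{Borealis} moves p_{Alta} by 0.1 × 20 = 2. Alta's best response rises — the actions are strategic complements.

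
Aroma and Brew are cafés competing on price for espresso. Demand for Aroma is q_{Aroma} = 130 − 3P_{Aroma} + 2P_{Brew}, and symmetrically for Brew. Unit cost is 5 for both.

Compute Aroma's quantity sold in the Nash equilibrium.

Aroma's profit: π = (P_{Aroma} − 5)(130 − 3P_{Aroma} + 2P_{Brew}).
∂π/∂P_{Aroma} = 145 − 6P_{Aroma} + 2P_{Brew} = 0 ⇒ P_{Aroma} = 145/6 + (1/3)P_{Brew}.
By symmetry P_{Brew} = P_{Aroma}; substituting into the reaction function, (2/3)P_{Aroma} = 145/6 and P_{Aroma} = 36.25.
q_{Aroma} = 130 − 3·36.25 + 2·36.25 = 93.75.

93.75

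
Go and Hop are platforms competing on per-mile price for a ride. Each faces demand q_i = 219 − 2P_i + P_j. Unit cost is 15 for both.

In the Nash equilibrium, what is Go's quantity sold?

Go's profit: π = (P_{Go} − 15)(219 − 2P_{Go} + P_{Hop}).
∂π/∂P_{Go} = 249 − 4P_{Go} + P_{Hop} = 0 ⇒ P_{Go} = 62.25 + 0.25P_{Hop}.
The game is symmetric, so in equilibrium P_{Hop} = P_{Go}: the reaction function gives 0.75P_{Go} = 62.25, hence P_{Go} = 83.
q_{Go} = 219 − 2·83 + 83 = 136.

136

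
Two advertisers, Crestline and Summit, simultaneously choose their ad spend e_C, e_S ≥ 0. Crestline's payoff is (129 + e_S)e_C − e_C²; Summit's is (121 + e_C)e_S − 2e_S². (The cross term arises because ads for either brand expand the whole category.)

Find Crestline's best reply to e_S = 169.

149

Expanding Crestline's payoff: 129e_C + e_Se_C − e_C².
∂π/∂e_C = 129 + e_S − 2e_C = 0, so e_C = 64.5 + 0.5e_S.
At e_S = 169: e_C = 64.5 + 0.5·169 = 149.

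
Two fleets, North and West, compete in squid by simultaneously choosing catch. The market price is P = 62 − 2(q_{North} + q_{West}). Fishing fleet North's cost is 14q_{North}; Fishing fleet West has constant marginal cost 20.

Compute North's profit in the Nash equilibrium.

162

Fishing fleet North's profit: π = q_{North}(62 − 2(q_{North} + q_{West})) − 14q_{North}.
∂π/∂q_{North} = 48 − 4q_{North} − 2q_{West} = 0, so q_{North} = 12 − 0.5q_{West}.
By the same steps for West: q_{West} = 10.5 − 0.5q_{North}.
Plugging q_{West} into North's best response: q_{North} = 12 − 0.5(10.5 − 0.5q_{North}) ⇒ 0.75q_{North} = 6.75, so q_{North} = 9.
Then q_{West} = 10.5 − 0.5·9 = 6.
Price P = 62 − 2·15 = 32.
North's profit: (32 − 14)·9 = 162.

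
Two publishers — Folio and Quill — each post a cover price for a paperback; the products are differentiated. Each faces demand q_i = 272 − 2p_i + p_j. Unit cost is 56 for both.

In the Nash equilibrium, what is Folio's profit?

10368

Folio's profit: π = (p_{Folio} − 56)(272 − 2p_{Folio} + p_{Quill}).
∂π/∂p_{Folio} = 384 − 4p_{Folio} + p_{Quill} = 0 ⇒ p_{Folio} = 96 + 0.25p_{Quill}.
The game is symmetric, so in equilibrium p_{Quill} = p_{Folio}: the reaction function gives 0.75p_{Folio} = 96, hence p_{Folio} = 128.
q_{Folio} = 272 − 2·128 + 128 = 144.
Profit = (128 − 56)·144 = 10368.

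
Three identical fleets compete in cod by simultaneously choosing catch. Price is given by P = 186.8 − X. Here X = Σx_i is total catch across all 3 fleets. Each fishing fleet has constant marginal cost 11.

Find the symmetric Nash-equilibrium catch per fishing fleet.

43.95

A representative fishing fleet's profit is π_i = x_i(186.8 − X) − 11x_i, with X = x_i + Σ_{j≠i} x_j.
First-order condition: 175.8 − 2x_i − Σ_{j≠i} x_j = 0.
Imposing symmetry (x_j = x for all j) turns Σ_{j≠i} x_j into 2x, so 175.8 = 4x and x = 43.95.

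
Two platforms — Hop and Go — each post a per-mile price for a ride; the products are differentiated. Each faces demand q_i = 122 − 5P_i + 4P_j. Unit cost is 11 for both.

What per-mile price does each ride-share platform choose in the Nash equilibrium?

29.5

Hop's profit: π = (P_{Hop} − 11)(122 − 5P_{Hop} + 4P_{Go}).
∂π/∂P_{Hop} = 177 − 10P_{Hop} + 4P_{Go} = 0 ⇒ P_{Hop} = 17.7 + 0.4P_{Go}.
The game is symmetric, so in equilibrium P_{Go} = P_{Hop}: the reaction function gives 0.6P_{Hop} = 17.7, hence P_{Hop} = 29.5.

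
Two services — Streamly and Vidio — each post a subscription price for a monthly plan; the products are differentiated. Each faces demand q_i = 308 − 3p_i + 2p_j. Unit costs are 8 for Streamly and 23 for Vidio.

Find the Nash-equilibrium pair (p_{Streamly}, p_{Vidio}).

85.8125, 91.4375

Streamly's profit: π = (p_{Streamly} − 8)(308 − 3p_{Streamly} + 2p_{Vidio}).
∂π/∂p_{Streamly} = 332 − 6p_{Streamly} + 2p_{Vidio} = 0 ⇒ p_{Streamly} = 166/3 + (1/3)p_{Vidio}.
Similarly p_{Vidio} = 377/6 + (1/3)p_{Streamly}.
Substituting the second reaction function into the first: p_{Streamly} = 166/3 + (1/3)(377/6 + (1/3)p_{Streamly}), which gives (8/9)p_{Streamly} = 1373/18 ⇒ p_{Streamly} = 85.8125.
Then p_{Vidio} = 377/6 + (1/3)·85.8125 = 91.4375.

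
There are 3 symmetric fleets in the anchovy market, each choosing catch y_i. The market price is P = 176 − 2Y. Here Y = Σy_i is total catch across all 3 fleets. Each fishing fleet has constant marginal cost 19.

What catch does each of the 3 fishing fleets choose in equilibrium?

A representative fishing fleet's profit is π_i = y_i(176 − 2Y) − 19y_i, with Y = y_i + Σ_{j≠i} y_j.
First-order condition: 157 − 4y_i − 2Σ_{j≠i} y_j = 0.
With identical fishing fleets, set every y_j = y: then 157 − 4y − 4y = 0, i.e. y = 157/8 = 19.625.

19.625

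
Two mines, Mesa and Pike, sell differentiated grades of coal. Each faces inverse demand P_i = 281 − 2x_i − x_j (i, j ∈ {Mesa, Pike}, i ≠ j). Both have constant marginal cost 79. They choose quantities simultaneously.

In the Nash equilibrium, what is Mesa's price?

Mine Mesa's profit: π = x_{Mesa}(281 − 2x_{Mesa} − x_{Pike}) − 79x_{Mesa}.
∂π/∂x_{Mesa} = 202 − 4x_{Mesa} − x_{Pike} = 0 ⇒ x_{Mesa} = 50.5 − 0.25x_{Pike}.
The game is symmetric, so in equilibrium x_{Pike} = x_{Mesa}: the reaction function gives 1.25x_{Mesa} = 50.5, hence x_{Mesa} = 40.4.
P_{Mesa} = 281 − 2·40.4 − 40.4 = 159.8.

159.8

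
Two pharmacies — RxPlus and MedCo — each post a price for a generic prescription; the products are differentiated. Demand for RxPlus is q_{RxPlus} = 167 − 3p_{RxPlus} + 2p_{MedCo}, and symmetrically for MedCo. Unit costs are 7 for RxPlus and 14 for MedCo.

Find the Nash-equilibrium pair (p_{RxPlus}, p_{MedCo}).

RxPlus's profit: π = (p_{RxPlus} − 7)(167 − 3p_{RxPlus} + 2p_{MedCo}).
∂π/∂p_{RxPlus} = 188 − 6p_{RxPlus} + 2p_{MedCo} = 0 ⇒ p_{RxPlus} = 94/3 + (1/3)p_{MedCo}.
Similarly p_{MedCo} = 209/6 + (1/3)p_{RxPlus}.
Plugging p_{MedCo} into RxPlus's best response: p_{RxPlus} = 94/3 + (1/3)(209/6 + (1/3)p_{RxPlus}) ⇒ (8/9)p_{RxPlus} = 773/18, so p_{RxPlus} = 48.3125.
Then p_{MedCo} = 209/6 + (1/3)·48.3125 = 50.9375.

48.3125, 50.9375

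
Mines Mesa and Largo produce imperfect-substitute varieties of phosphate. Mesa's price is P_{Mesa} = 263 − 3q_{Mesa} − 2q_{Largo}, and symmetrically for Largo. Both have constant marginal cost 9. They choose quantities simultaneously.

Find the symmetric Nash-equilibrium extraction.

31.75

Mine Mesa's profit: π = q_{Mesa}(263 − 3q_{Mesa} − 2q_{Largo}) − 9q_{Mesa}.
∂π/∂q_{Mesa} = 254 − 6q_{Mesa} − 2q_{Largo} = 0 ⇒ q_{Mesa} = 127/3 − (1/3)q_{Largo}.
By symmetry q_{Largo} = q_{Mesa}; substituting into the reaction function, (4/3)q_{Mesa} = 127/3 and q_{Mesa} = 31.75.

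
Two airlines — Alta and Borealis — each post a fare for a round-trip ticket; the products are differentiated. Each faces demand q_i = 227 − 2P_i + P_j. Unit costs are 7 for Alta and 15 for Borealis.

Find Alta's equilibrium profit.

11070.72

Alta's profit: π = (P_{Alta} − 7)(227 − 2P_{Alta} + P_{Borealis}).
∂π/∂P_{Alta} = 241 − 4P_{Alta} + P_{Borealis} = 0 ⇒ P_{Alta} = 60.25 + 0.25P_{Borealis}.
Similarly P_{Borealis} = 64.25 + 0.25P_{Alta}.
Substituting the second reaction function into the first: P_{Alta} = 60.25 + 0.25(64.25 + 0.25P_{Alta}), which gives 0.9375P_{Alta} = 76.3125 ⇒ P_{Alta} = 81.4.
Then P_{Borealis} = 64.25 + 0.25·81.4 = 84.6.
q_{Alta} = 227 − 2·81.4 + 84.6 = 148.8.
Profit = (81.4 − 7)·148.8 = 11070.72.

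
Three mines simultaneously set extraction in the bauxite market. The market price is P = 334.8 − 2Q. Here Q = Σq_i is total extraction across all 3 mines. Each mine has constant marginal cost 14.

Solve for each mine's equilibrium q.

40.1

A representative mine's profit is π_i = q_i(334.8 − 2Q) − 14q_i, with Q = q_i + Σ_{j≠i} q_j.
First-order condition: 320.8 − 4q_i − 2Σ_{j≠i} q_j = 0.
In a symmetric equilibrium every mine chooses the same q, so Σ_{j≠i} q_j = 2q. The condition becomes 320.8 − 8q = 0, giving q = 320.8/8 = 40.1.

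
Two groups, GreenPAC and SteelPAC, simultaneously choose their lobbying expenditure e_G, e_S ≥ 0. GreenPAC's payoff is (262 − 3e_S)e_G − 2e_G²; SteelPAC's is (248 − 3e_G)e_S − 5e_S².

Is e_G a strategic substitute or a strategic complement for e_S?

strategic substitutes

Expanding GreenPAC's payoff: 262e_G − 3e_Se_G − 2e_G².
∂π/∂e_G = 262 − 3e_S − 4e_G = 0, so e_G = 65.5 − 0.75e_S.
The best-response slope de_G/de_S = −0.75 < 0: the reaction function is downward-sloping, so the choices are strategic substitutes.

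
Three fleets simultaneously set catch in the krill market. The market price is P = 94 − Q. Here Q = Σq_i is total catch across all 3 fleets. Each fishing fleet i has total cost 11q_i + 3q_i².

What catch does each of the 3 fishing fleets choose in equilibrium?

A representative fishing fleet's profit is π_i = q_i(94 − Q) − 11q_i − 3q_i², with Q = q_i + Σ_{j≠i} q_j.
First-order condition: 83 − 8q_i − Σ_{j≠i} q_j = 0.
In a symmetric equilibrium every fishing fleet chooses the same q, so Σ_{j≠i} q_j = 2q. The condition becomes 83 − 10q = 0, giving q = 83/10 = 8.3.

8.3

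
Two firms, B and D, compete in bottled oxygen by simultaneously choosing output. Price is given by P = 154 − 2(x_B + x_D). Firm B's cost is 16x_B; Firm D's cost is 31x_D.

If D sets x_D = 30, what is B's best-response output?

19.5

Firm B's profit: π = x_B(154 − 2(x_B + x_D)) − 16x_B.
∂π/∂x_B = 138 − 4x_B − 2x_D = 0, so x_B = 34.5 − 0.5x_D.
At x_D = 30: x_B = 34.5 − 0.5·30 = 19.5.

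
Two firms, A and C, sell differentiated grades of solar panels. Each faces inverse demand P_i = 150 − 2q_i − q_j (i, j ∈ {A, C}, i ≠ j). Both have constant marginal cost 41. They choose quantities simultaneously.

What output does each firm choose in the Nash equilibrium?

Firm A's profit: π = q_A(150 − 2q_A − q_C) − 41q_A.
∂π/∂q_A = 109 − 4q_A − q_C = 0 ⇒ q_A = 27.25 − 0.25q_C.
By symmetry q_C = q_A; substituting into the reaction function, 1.25q_A = 27.25 and q_A = 21.8.

21.8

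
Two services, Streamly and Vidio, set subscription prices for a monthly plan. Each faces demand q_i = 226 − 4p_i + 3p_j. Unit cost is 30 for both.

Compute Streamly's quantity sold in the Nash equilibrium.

Streamly's profit: π = (p_{Streamly} − 30)(226 − 4p_{Streamly} + 3p_{Vidio}).
∂π/∂p_{Streamly} = 346 − 8p_{Streamly} + 3p_{Vidio} = 0 ⇒ p_{Streamly} = 43.25 + 0.375p_{Vidio}.
The game is symmetric, so in equilibrium p_{Vidio} = p_{Streamly}: the reaction function gives 0.625p_{Streamly} = 43.25, hence p_{Streamly} = 69.2.
q_{Streamly} = 226 − 4·69.2 + 3·69.2 = 156.8.

156.8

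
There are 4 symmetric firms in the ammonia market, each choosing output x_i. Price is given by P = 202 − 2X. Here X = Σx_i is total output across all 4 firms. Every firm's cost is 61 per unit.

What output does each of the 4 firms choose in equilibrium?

14.1

A representative firm's profit is π_i = x_i(202 − 2X) − 61x_i, with X = x_i + Σ_{j≠i} x_j.
First-order condition: 141 − 4x_i − 2Σ_{j≠i} x_j = 0.
In a symmetric equilibrium every firm chooses the same x, so Σ_{j≠i} x_j = 3x. The condition becomes 141 − 10x = 0, giving x = 141/10 = 14.1.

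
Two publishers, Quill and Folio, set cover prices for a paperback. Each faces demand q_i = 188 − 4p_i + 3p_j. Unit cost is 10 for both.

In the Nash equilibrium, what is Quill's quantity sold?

Quill's profit: π = (p_{Quill} − 10)(188 − 4p_{Quill} + 3p_{Folio}).
∂π/∂p_{Quill} = 228 − 8p_{Quill} + 3p_{Folio} = 0 ⇒ p_{Quill} = 28.5 + 0.375p_{Folio}.
Setting p_{Quill} = p_{Folio} in the reaction function: p_{Quill} = 28.5 + 0.375p_{Quill}, so p_{Quill} = 28.5 / 0.625 = 45.6.
q_{Quill} = 188 − 4·45.6 + 3·45.6 = 142.4.

142.4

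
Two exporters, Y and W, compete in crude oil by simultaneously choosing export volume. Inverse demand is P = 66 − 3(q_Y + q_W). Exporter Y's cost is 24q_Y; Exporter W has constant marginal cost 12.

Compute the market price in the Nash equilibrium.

Exporter Y's profit: π = q_Y(66 − 3(q_Y + q_W)) − 24q_Y.
∂π/∂q_Y = 42 − 6q_Y − 3q_W = 0, so q_Y = 7 − 0.5q_W.
By the same steps for W: q_W = 9 − 0.5q_Y.
Solving the two reaction functions simultaneously: (1 − (−0.5)(−0.5))q_Y = 7 − 0.5·9, so 0.75q_Y = 2.5 and q_Y = 10/3.
Then q_W = 9 − 0.5·(10/3) = 22/3.
Equilibrium price: P = 66 − 3·(32/3) = 34.

34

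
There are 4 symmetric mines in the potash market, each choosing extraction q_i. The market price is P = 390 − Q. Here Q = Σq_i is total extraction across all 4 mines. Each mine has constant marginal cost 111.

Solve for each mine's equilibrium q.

55.8

A representative mine's profit is π_i = q_i(390 − Q) − 111q_i, with Q = q_i + Σ_{j≠i} q_j.
First-order condition: 279 − 2q_i − Σ_{j≠i} q_j = 0.
With identical mines, set every q_j = q: then 279 − 2q − 3q = 0, i.e. q = 279/5 = 55.8.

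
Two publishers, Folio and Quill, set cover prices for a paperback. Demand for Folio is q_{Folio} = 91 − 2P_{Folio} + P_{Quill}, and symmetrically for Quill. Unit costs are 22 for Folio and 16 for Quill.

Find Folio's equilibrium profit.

985.68

Folio's profit: π = (P_{Folio} − 22)(91 − 2P_{Folio} + P_{Quill}).
∂π/∂P_{Folio} = 135 − 4P_{Folio} + P_{Quill} = 0 ⇒ P_{Folio} = 33.75 + 0.25P_{Quill}.
Similarly P_{Quill} = 30.75 + 0.25P_{Folio}.
Plugging P_{Quill} into Folio's best response: P_{Folio} = 33.75 + 0.25(30.75 + 0.25P_{Folio}) ⇒ 0.9375P_{Folio} = 41.4375, so P_{Folio} = 44.2.
Then P_{Quill} = 30.75 + 0.25·44.2 = 41.8.
q_{Folio} = 91 − 2·44.2 + 41.8 = 44.4.
Profit = (44.2 − 22)·44.4 = 985.68.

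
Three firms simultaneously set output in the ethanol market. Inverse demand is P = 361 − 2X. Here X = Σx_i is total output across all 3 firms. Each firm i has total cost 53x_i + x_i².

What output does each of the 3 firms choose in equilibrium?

A representative firm's profit is π_i = x_i(361 − 2X) − 53x_i − x_i², with X = x_i + Σ_{j≠i} x_j.
First-order condition: 308 − 6x_i − 2Σ_{j≠i} x_j = 0.
In a symmetric equilibrium every firm chooses the same x, so Σ_{j≠i} x_j = 2x. The condition becomes 308 − 10x = 0, giving x = 308/10 = 30.8.

30.8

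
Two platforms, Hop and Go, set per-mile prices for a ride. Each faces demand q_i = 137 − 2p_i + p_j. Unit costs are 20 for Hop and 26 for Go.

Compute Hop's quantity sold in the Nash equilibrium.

Hop's profit: π = (p_{Hop} − 20)(137 − 2p_{Hop} + p_{Go}).
∂π/∂p_{Hop} = 177 − 4p_{Hop} + p_{Go} = 0 ⇒ p_{Hop} = 44.25 + 0.25p_{Go}.
Similarly p_{Go} = 47.25 + 0.25p_{Hop}.
Solving the two reaction functions simultaneously: (1 − (0.25)(0.25))p_{Hop} = 44.25 + 0.25·47.25, so 0.9375p_{Hop} = 56.0625 and p_{Hop} = 59.8.
Then p_{Go} = 47.25 + 0.25·59.8 = 62.2.
q_{Hop} = 137 − 2·59.8 + 62.2 = 79.6.

79.6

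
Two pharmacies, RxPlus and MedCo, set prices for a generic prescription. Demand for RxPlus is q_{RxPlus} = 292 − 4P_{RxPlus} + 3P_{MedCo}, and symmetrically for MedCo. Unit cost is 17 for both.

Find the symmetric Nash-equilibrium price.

RxPlus's profit: π = (P_{RxPlus} − 17)(292 − 4P_{RxPlus} + 3P_{MedCo}).
∂π/∂P_{RxPlus} = 360 − 8P_{RxPlus} + 3P_{MedCo} = 0 ⇒ P_{RxPlus} = 45 + 0.375P_{MedCo}.
Setting P_{RxPlus} = P_{MedCo} in the reaction function: P_{RxPlus} = 45 + 0.375P_{RxPlus}, so P_{RxPlus} = 45 / 0.625 = 72.

72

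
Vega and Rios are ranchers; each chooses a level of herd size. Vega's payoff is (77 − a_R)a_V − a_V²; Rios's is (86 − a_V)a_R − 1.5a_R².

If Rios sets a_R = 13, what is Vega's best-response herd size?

Expanding Vega's payoff: 77a_V − a_Ra_V − a_V².
∂π/∂a_V = 77 − a_R − 2a_V = 0, so a_V = 38.5 − 0.5a_R.
At a_R = 13: a_V = 38.5 − 0.5·13 = 32.

32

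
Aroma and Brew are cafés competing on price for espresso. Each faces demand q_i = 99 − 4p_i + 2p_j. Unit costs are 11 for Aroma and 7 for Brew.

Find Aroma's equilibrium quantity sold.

Aroma's profit: π = (p_{Aroma} − 11)(99 − 4p_{Aroma} + 2p_{Brew}).
∂π/∂p_{Aroma} = 143 − 8p_{Aroma} + 2p_{Brew} = 0 ⇒ p_{Aroma} = 17.875 + 0.25p_{Brew}.
Similarly p_{Brew} = 15.875 + 0.25p_{Aroma}.
Substituting the second reaction function into the first: p_{Aroma} = 17.875 + 0.25(15.875 + 0.25p_{Aroma}), which gives 0.9375p_{Aroma} = 699/32 ⇒ p_{Aroma} = 23.3.
Then p_{Brew} = 15.875 + 0.25·23.3 = 21.7.
q_{Aroma} = 99 − 4·23.3 + 2·21.7 = 49.2.

49.2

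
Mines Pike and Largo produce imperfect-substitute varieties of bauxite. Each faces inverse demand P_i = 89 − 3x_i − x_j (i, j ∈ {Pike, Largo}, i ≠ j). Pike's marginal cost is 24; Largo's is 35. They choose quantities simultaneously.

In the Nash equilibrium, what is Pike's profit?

276.48

Mine Pike's profit: π = x_{Pike}(89 − 3x_{Pike} − x_{Largo}) − 24x_{Pike}.
∂π/∂x_{Pike} = 65 − 6x_{Pike} − x_{Largo} = 0 ⇒ x_{Pike} = 65/6 − (1/6)x_{Largo}.
Similarly x_{Largo} = 9 − (1/6)x_{Pike}.
Plugging x_{Largo} into Pike's best response: x_{Pike} = 65/6 − (1/6)(9 − (1/6)x_{Pike}) ⇒ (35/36)x_{Pike} = 28/3, so x_{Pike} = 9.6.
Then x_{Largo} = 9 − (1/6)·9.6 = 7.4.
P_{Pike} = 89 − 3·9.6 − 7.4 = 52.8.
Profit = (52.8 − 24)·9.6 = 276.48.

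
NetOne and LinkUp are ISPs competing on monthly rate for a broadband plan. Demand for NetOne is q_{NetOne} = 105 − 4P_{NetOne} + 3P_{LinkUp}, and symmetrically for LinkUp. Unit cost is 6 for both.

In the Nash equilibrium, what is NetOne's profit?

NetOne's profit: π = (P_{NetOne} − 6)(105 − 4P_{NetOne} + 3P_{LinkUp}).
∂π/∂P_{NetOne} = 129 − 8P_{NetOne} + 3P_{LinkUp} = 0 ⇒ P_{NetOne} = 16.125 + 0.375P_{LinkUp}.
Setting P_{NetOne} = P_{LinkUp} in the reaction function: P_{NetOne} = 16.125 + 0.375P_{NetOne}, so P_{NetOne} = 16.125 / 0.625 = 25.8.
q_{NetOne} = 105 − 4·25.8 + 3·25.8 = 79.2.
Profit = (25.8 − 6)·79.2 = 1568.16.

1568.16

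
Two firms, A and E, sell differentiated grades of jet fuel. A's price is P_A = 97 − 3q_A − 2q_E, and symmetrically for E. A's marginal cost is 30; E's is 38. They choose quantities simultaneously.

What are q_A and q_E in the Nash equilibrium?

Firm A's profit: π = q_A(97 − 3q_A − 2q_E) − 30q_A.
∂π/∂q_A = 67 − 6q_A − 2q_E = 0 ⇒ q_A = 67/6 − (1/3)q_E.
Similarly q_E = 59/6 − (1/3)q_A.
Plugging q_E into A's best response: q_A = 67/6 − (1/3)(59/6 − (1/3)q_A) ⇒ (8/9)q_A = 71/9, so q_A = 8.875.
Then q_E = 59/6 − (1/3)·8.875 = 6.875.

8.875, 6.875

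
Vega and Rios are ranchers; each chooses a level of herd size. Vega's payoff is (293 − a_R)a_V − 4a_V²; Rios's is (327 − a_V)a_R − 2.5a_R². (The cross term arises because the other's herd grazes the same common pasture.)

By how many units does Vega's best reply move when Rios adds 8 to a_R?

-1

Expanding Vega's payoff: 293a_V − a_Ra_V − 4a_V².
∂π/∂a_V = 293 − a_R − 8a_V = 0, so a_V = 36.625 − 0.125a_R.
The reaction-function slope is −0.125, so an 8-unit rise in a_R moves a_V by −0.125 × 8 = −1. Vega's best response falls — the actions are strategic substitutes.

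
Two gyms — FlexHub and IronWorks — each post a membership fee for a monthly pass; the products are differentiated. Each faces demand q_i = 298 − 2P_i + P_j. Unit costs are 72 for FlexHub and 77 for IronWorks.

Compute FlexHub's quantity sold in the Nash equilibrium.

FlexHub's profit: π = (P_{FlexHub} − 72)(298 − 2P_{FlexHub} + P_{IronWorks}).
∂π/∂P_{FlexHub} = 442 − 4P_{FlexHub} + P_{IronWorks} = 0 ⇒ P_{FlexHub} = 110.5 + 0.25P_{IronWorks}.
Similarly P_{IronWorks} = 113 + 0.25P_{FlexHub}.
Substituting the second reaction function into the first: P_{FlexHub} = 110.5 + 0.25(113 + 0.25P_{FlexHub}), which gives 0.9375P_{FlexHub} = 138.75 ⇒ P_{FlexHub} = 148.
Then P_{IronWorks} = 113 + 0.25·148 = 150.
q_{FlexHub} = 298 − 2·148 + 150 = 152.

152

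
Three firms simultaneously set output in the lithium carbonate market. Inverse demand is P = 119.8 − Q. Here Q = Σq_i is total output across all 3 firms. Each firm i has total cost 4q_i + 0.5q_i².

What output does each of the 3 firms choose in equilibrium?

23.16

A representative firm's profit is π_i = q_i(119.8 − Q) − 4q_i − 0.5q_i², with Q = q_i + Σ_{j≠i} q_j.
First-order condition: 115.8 − 3q_i − Σ_{j≠i} q_j = 0.
Imposing symmetry (q_j = q for all j) turns Σ_{j≠i} q_j into 2q, so 115.8 = 5q and q = 23.16.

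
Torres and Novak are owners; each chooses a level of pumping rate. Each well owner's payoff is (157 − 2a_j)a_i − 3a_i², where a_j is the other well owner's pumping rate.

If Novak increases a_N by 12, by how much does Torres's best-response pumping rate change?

Torres's payoff is (157 − 2a_N)a_T − 3a_T².
∂π/∂a_T = 157 − 2a_N − 6a_T = 0, so a_T = 157/6 − (1/3)a_N.
The reaction-function slope is −1/3, so a 12-unit rise in a_N moves a_T by −1/3 × 12 = −4. Torres's best response falls — the actions are strategic substitutes.

-4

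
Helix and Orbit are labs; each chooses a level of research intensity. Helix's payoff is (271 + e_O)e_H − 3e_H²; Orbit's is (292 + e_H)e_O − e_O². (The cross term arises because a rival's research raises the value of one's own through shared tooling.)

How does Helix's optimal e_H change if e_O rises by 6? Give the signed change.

Expanding Helix's payoff: 271e_H + e_Oe_H − 3e_H².
∂π/∂e_H = 271 + e_O − 6e_H = 0, so e_H = 271/6 + (1/6)e_O.
The reaction-function slope is 1/6, so a 6-unit rise in e_O moves e_H by 1/6 × 6 = 1. Helix's best response rises — the actions are strategic complements.

1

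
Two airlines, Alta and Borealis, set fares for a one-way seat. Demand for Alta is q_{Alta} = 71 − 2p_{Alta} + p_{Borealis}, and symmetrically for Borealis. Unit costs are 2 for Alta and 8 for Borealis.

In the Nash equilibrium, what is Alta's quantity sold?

Alta's profit: π = (p_{Alta} − 2)(71 − 2p_{Alta} + p_{Borealis}).
∂π/∂p_{Alta} = 75 − 4p_{Alta} + p_{Borealis} = 0 ⇒ p_{Alta} = 18.75 + 0.25p_{Borealis}.
Similarly p_{Borealis} = 21.75 + 0.25p_{Alta}.
Solving the two reaction functions simultaneously: (1 − (0.25)(0.25))p_{Alta} = 18.75 + 0.25·21.75, so 0.9375p_{Alta} = 24.1875 and p_{Alta} = 25.8.
Then p_{Borealis} = 21.75 + 0.25·25.8 = 28.2.
q_{Alta} = 71 − 2·25.8 + 28.2 = 47.6.

47.6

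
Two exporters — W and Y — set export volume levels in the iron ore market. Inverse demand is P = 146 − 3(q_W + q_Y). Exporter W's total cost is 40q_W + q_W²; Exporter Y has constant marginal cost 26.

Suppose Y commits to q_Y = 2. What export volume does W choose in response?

12.5

Exporter W's profit: π = q_W(146 − 3(q_W + q_Y)) − 40q_W − q_W².
∂π/∂q_W = 106 − 8q_W − 3q_Y = 0, so q_W = 13.25 − 0.375q_Y.
At q_Y = 2: q_W = 13.25 − 0.375·2 = 12.5.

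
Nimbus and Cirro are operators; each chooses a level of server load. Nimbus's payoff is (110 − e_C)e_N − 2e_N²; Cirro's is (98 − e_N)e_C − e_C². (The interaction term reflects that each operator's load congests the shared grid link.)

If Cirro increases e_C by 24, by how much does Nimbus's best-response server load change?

-6

Expanding Nimbus's payoff: 110e_N − e_Ce_N − 2e_N².
∂π/∂e_N = 110 − e_C − 4e_N = 0, so e_N = 27.5 − 0.25e_C.
The reaction-function slope is −0.25, so a 24-unit rise in e_C moves e_N by −0.25 × 24 = −6. Nimbus's best response falls — the actions are strategic substitutes.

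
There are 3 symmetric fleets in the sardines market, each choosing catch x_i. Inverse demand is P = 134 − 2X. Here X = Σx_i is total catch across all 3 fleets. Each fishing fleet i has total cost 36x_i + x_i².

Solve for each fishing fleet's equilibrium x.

9.8

A representative fishing fleet's profit is π_i = x_i(134 − 2X) − 36x_i − x_i², with X = x_i + Σ_{j≠i} x_j.
First-order condition: 98 − 6x_i − 2Σ_{j≠i} x_j = 0.
Imposing symmetry (x_j = x for all j) turns Σ_{j≠i} x_j into 2x, so 98 = 10x and x = 9.8.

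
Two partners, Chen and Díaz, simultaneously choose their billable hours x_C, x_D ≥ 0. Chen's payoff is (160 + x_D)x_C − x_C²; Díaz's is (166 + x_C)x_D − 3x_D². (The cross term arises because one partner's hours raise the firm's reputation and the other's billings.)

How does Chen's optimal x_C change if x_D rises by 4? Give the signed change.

Expanding Chen's payoff: 160x_C + x_Dx_C − x_C².
∂π/∂x_C = 160 + x_D − 2x_C = 0, so x_C = 80 + 0.5x_D.
The reaction-function slope is 0.5, so a 4-unit rise in x_D moves x_C by 0.5 × 4 = 2. Chen's best response rises — the actions are strategic complements.

2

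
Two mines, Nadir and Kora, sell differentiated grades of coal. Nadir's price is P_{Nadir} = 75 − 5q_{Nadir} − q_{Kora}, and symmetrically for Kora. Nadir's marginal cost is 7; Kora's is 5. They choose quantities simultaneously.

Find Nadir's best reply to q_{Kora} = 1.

Mine Nadir's profit: π = q_{Nadir}(75 − 5q_{Nadir} − q_{Kora}) − 7q_{Nadir}.
∂π/∂q_{Nadir} = 68 − 10q_{Nadir} − q_{Kora} = 0 ⇒ q_{Nadir} = 6.8 − 0.1q_{Kora}.
At q_{Kora} = 1: q_{Nadir} = 6.8 − 0.1·1 = 6.7.

6.7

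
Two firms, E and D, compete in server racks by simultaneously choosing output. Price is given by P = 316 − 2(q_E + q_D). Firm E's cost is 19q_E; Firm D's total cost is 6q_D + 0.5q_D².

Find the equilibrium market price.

127.125

Firm E's profit: π = q_E(316 − 2(q_E + q_D)) − 19q_E.
∂π/∂q_E = 297 − 4q_E − 2q_D = 0, so q_E = 74.25 − 0.5q_D.
For D: ∂π/∂q_D = 310 − 5q_D − 2q_E = 0 ⇒ q_D = 62 − 0.4q_E.
Plugging q_D into E's best response: q_E = 74.25 − 0.5(62 − 0.4q_E) ⇒ 0.8q_E = 43.25, so q_E = 54.0625.
Then q_D = 62 − 0.4·54.0625 = 40.375.
Equilibrium price: P = 316 − 2·94.4375 = 127.125.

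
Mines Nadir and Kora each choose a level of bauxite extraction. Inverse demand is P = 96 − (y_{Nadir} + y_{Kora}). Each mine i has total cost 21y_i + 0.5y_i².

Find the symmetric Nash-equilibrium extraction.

18.75

Mine Nadir's profit: π = y_{Nadir}(96 − (y_{Nadir} + y_{Kora})) − 21y_{Nadir} − 0.5y_{Nadir}².
∂π/∂y_{Nadir} = 75 − 3y_{Nadir} − y_{Kora} = 0, so y_{Nadir} = 25 − (1/3)y_{Kora}.
Setting y_{Nadir} = y_{Kora} in the reaction function: y_{Nadir} = 25 − (1/3)y_{Nadir}, so y_{Nadir} = 25 / (4/3) = 18.75.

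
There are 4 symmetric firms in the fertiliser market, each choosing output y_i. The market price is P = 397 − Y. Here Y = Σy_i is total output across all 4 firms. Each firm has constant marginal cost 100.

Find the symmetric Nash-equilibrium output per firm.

59.4

A representative firm's profit is π_i = y_i(397 − Y) − 100y_i, with Y = y_i + Σ_{j≠i} y_j.
First-order condition: 297 − 2y_i − Σ_{j≠i} y_j = 0.
With identical firms, set every y_j = y: then 297 − 2y − 3y = 0, i.e. y = 297/5 = 59.4.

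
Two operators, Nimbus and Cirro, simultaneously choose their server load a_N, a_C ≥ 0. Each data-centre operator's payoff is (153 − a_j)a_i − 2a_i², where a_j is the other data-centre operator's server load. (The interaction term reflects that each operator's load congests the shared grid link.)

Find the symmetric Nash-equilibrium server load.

Nimbus's payoff is (153 − a_C)a_N − 2a_N².
∂π/∂a_N = 153 − a_C − 4a_N = 0, so a_N = 38.25 − 0.25a_C.
Setting a_N = a_C in the reaction function: a_N = 38.25 − 0.25a_N, so a_N = 38.25 / 1.25 = 30.6.

30.6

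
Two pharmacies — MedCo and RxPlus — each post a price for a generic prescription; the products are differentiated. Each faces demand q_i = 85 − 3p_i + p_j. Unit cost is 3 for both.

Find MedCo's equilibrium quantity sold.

MedCo's profit: π = (p_{MedCo} − 3)(85 − 3p_{MedCo} + p_{RxPlus}).
∂π/∂p_{MedCo} = 94 − 6p_{MedCo} + p_{RxPlus} = 0 ⇒ p_{MedCo} = 47/3 + (1/6)p_{RxPlus}.
Setting p_{MedCo} = p_{RxPlus} in the reaction function: p_{MedCo} = 47/3 + (1/6)p_{MedCo}, so p_{MedCo} = (47/3) / (5/6) = 18.8.
q_{MedCo} = 85 − 3·18.8 + 18.8 = 47.4.

47.4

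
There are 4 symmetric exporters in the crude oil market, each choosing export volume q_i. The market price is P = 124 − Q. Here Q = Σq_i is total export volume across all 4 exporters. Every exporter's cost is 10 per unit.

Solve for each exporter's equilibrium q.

A representative exporter's profit is π_i = q_i(124 − Q) − 10q_i, with Q = q_i + Σ_{j≠i} q_j.
First-order condition: 114 − 2q_i − Σ_{j≠i} q_j = 0.
In a symmetric equilibrium every exporter chooses the same q, so Σ_{j≠i} q_j = 3q. The condition becomes 114 − 5q = 0, giving q = 114/5 = 22.8.

22.8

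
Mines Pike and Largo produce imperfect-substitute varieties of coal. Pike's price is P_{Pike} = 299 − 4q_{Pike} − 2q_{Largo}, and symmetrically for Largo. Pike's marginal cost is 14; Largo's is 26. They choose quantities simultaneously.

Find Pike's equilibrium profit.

Mine Pike's profit: π = q_{Pike}(299 − 4q_{Pike} − 2q_{Largo}) − 14q_{Pike}.
∂π/∂q_{Pike} = 285 − 8q_{Pike} − 2q_{Largo} = 0 ⇒ q_{Pike} = 35.625 − 0.25q_{Largo}.
Similarly q_{Largo} = 34.125 − 0.25q_{Pike}.
Plugging q_{Largo} into Pike's best response: q_{Pike} = 35.625 − 0.25(34.125 − 0.25q_{Pike}) ⇒ 0.9375q_{Pike} = 867/32, so q_{Pike} = 28.9.
Then q_{Largo} = 34.125 − 0.25·28.9 = 26.9.
P_{Pike} = 299 − 4·28.9 − 2·26.9 = 129.6.
Profit = (129.6 − 14)·28.9 = 3340.84.

3340.84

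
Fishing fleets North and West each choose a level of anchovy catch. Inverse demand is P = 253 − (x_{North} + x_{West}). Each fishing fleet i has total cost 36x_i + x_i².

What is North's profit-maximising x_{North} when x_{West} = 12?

Fishing fleet North's profit: π = x_{North}(253 − (x_{North} + x_{West})) − 36x_{North} − x_{North}².
∂π/∂x_{North} = 217 − 4x_{North} − x_{West} = 0, so x_{North} = 54.25 − 0.25x_{West}.
At x_{West} = 12: x_{North} = 54.25 − 0.25·12 = 51.25.

51.25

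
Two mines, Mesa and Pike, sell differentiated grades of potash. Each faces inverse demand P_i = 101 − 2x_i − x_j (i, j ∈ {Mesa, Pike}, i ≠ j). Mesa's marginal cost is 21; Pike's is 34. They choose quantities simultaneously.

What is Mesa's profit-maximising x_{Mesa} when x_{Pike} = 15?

16.25

Mine Mesa's profit: π = x_{Mesa}(101 − 2x_{Mesa} − x_{Pike}) − 21x_{Mesa}.
∂π/∂x_{Mesa} = 80 − 4x_{Mesa} − x_{Pike} = 0 ⇒ x_{Mesa} = 20 − 0.25x_{Pike}.
At x_{Pike} = 15: x_{Mesa} = 20 − 0.25·15 = 16.25.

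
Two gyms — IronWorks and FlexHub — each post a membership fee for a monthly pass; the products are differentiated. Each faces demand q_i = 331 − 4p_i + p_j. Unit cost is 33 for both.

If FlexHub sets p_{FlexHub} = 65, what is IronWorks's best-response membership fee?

66

IronWorks's profit: π = (p_{IronWorks} − 33)(331 − 4p_{IronWorks} + p_{FlexHub}).
∂π/∂p_{IronWorks} = 463 − 8p_{IronWorks} + p_{FlexHub} = 0 ⇒ p_{IronWorks} = 57.875 + 0.125p_{FlexHub}.
At p_{FlexHub} = 65: p_{IronWorks} = 57.875 + 0.125·65 = 66.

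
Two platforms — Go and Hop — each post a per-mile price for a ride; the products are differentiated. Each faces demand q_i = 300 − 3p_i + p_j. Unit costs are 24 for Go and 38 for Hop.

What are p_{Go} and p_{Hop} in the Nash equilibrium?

75.6, 81.6

Go's profit: π = (p_{Go} − 24)(300 − 3p_{Go} + p_{Hop}).
∂π/∂p_{Go} = 372 − 6p_{Go} + p_{Hop} = 0 ⇒ p_{Go} = 62 + (1/6)p_{Hop}.
Similarly p_{Hop} = 69 + (1/6)p_{Go}.
Plugging p_{Hop} into Go's best response: p_{Go} = 62 + (1/6)(69 + (1/6)p_{Go}) ⇒ (35/36)p_{Go} = 73.5, so p_{Go} = 75.6.
Then p_{Hop} = 69 + (1/6)·75.6 = 81.6.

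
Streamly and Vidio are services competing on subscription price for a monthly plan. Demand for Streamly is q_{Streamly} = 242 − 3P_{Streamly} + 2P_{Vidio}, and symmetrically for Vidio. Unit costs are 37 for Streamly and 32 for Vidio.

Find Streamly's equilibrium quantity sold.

150.9375

Streamly's profit: π = (P_{Streamly} − 37)(242 − 3P_{Streamly} + 2P_{Vidio}).
∂π/∂P_{Streamly} = 353 − 6P_{Streamly} + 2P_{Vidio} = 0 ⇒ P_{Streamly} = 353/6 + (1/3)P_{Vidio}.
Similarly P_{Vidio} = 169/3 + (1/3)P_{Streamly}.
Plugging P_{Vidio} into Streamly's best response: P_{Streamly} = 353/6 + (1/3)(169/3 + (1/3)P_{Streamly}) ⇒ (8/9)P_{Streamly} = 1397/18, so P_{Streamly} = 87.3125.
Then P_{Vidio} = 169/3 + (1/3)·87.3125 = 85.4375.
q_{Streamly} = 242 − 3·87.3125 + 2·85.4375 = 150.9375.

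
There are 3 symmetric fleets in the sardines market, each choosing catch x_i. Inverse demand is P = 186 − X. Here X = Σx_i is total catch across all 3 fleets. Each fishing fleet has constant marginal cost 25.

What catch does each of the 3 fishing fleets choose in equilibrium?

A representative fishing fleet's profit is π_i = x_i(186 − X) − 25x_i, with X = x_i + Σ_{j≠i} x_j.
First-order condition: 161 − 2x_i − Σ_{j≠i} x_j = 0.
With identical fishing fleets, set every x_j = x: then 161 − 2x − 2x = 0, i.e. x = 161/4 = 40.25.

40.25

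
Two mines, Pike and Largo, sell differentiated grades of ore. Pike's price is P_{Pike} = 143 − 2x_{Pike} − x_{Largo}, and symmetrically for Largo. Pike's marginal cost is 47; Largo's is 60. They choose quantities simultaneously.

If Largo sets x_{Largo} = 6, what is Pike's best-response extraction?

22.5

Mine Pike's profit: π = x_{Pike}(143 − 2x_{Pike} − x_{Largo}) − 47x_{Pike}.
∂π/∂x_{Pike} = 96 − 4x_{Pike} − x_{Largo} = 0 ⇒ x_{Pike} = 24 − 0.25x_{Largo}.
At x_{Largo} = 6: x_{Pike} = 24 − 0.25·6 = 22.5.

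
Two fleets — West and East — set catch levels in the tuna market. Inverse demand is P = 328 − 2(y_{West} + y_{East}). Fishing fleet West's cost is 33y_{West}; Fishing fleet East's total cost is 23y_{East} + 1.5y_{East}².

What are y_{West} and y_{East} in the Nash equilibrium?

Fishing fleet West's profit: π = y_{West}(328 − 2(y_{West} + y_{East})) − 33y_{West}.
∂π/∂y_{West} = 295 − 4y_{West} − 2y_{East} = 0, so y_{West} = 73.75 − 0.5y_{East}.
For East: ∂π/∂y_{East} = 305 − 7y_{East} − 2y_{West} = 0 ⇒ y_{East} = 305/7 − (2/7)y_{West}.
Plugging y_{East} into West's best response: y_{West} = 73.75 − 0.5(305/7 − (2/7)y_{West}) ⇒ (6/7)y_{West} = 1455/28, so y_{West} = 60.625.
Then y_{East} = 305/7 − (2/7)·60.625 = 26.25.

60.625, 26.25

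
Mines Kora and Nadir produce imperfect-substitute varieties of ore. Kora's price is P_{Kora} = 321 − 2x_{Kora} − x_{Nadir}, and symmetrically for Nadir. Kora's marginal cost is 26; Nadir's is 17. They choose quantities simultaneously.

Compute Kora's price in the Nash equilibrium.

142.8

Mine Kora's profit: π = x_{Kora}(321 − 2x_{Kora} − x_{Nadir}) − 26x_{Kora}.
∂π/∂x_{Kora} = 295 − 4x_{Kora} − x_{Nadir} = 0 ⇒ x_{Kora} = 73.75 − 0.25x_{Nadir}.
Similarly x_{Nadir} = 76 − 0.25x_{Kora}.
Plugging x_{Nadir} into Kora's best response: x_{Kora} = 73.75 − 0.25(76 − 0.25x_{Kora}) ⇒ 0.9375x_{Kora} = 54.75, so x_{Kora} = 58.4.
Then x_{Nadir} = 76 − 0.25·58.4 = 61.4.
P_{Kora} = 321 − 2·58.4 − 61.4 = 142.8.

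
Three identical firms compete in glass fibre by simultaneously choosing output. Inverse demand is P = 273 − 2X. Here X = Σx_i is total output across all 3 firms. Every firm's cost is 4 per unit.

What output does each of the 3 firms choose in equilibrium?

33.625

A representative firm's profit is π_i = x_i(273 − 2X) − 4x_i, with X = x_i + Σ_{j≠i} x_j.
First-order condition: 269 − 4x_i − 2Σ_{j≠i} x_j = 0.
Imposing symmetry (x_j = x for all j) turns Σ_{j≠i} x_j into 2x, so 269 = 8x and x = 33.625.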